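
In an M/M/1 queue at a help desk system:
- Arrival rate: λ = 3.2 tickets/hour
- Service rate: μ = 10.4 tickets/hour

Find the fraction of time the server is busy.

Server utilization: ρ = λ/μ
ρ = 3.2/10.4 = 0.3077
The server is busy 30.77% of the time.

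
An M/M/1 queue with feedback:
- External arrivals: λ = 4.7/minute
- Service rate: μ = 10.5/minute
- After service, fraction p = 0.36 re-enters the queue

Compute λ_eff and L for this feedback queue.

Effective arrival rate: λ_eff = λ/(1-p) = 4.7/(1-0.36) = 4.7/0.64 = 7.3438
ρ = λ_eff/μ = 7.3438/10.5 = 0.6994
L = ρ/(1-ρ) = 0.6994/(1-0.6994) = 2.3267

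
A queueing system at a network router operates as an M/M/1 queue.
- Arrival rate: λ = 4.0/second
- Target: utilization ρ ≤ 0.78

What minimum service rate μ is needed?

ρ = λ/μ, so μ = λ/ρ
μ ≥ 4.0/0.78 = 5.1282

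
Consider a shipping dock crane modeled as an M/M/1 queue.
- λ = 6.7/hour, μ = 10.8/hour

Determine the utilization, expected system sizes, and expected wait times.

Step 1: ρ = λ/μ = 6.7/10.8 = 0.6204
Step 2: L = λ/(μ-λ) = 6.7/4.10 = 1.6341
Step 3: Lq = λ²/(μ(μ-λ)) = 44.89/(10.8×4.10) = 1.0138
Step 4: W = 1/(μ-λ) = 1/4.10 = 0.2439
Step 5: Wq = λ/(μ(μ-λ)) = 6.7/(10.8×4.10) = 0.1513
Step 6: P(0) = 1-ρ = 0.3796
Verify: L = λW = 6.7×0.2439 = 1.6341 ✔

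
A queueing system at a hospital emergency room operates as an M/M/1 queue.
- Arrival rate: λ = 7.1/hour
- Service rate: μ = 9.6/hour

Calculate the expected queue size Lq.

ρ = λ/μ = 7.1/9.6 = 0.7396
For M/M/1: Lq = λ²/(μ(μ-λ))
Lq = 50.41/(9.6 × 2.50)
Lq = 2.1004 patients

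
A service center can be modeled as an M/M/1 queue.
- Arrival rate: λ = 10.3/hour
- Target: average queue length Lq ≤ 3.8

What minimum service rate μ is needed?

For M/M/1: Lq = λ²/(μ(μ-λ))
Need Lq ≤ 3.8, i.e. μ(μ-λ) ≥ λ²/3.8
μ² - 10.3μ - 106.09/3.8 ≥ 0  →  μ² - 10.3μ - 27.91842 ≥ 0
Quadratic formula (positive root): μ = [λ + √(λ² + 4×27.91842)]/2
Discriminant: 106.09 + 4×27.91842 = 217.7637, √217.7637 = 14.7568
μ ≥ (10.3 + 14.7568)/2 = 12.5284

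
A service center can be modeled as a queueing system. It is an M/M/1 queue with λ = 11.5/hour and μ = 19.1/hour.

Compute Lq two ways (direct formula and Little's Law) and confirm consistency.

Method 1 (direct): Lq = λ²/(μ(μ-λ)) = 132.25/(19.1 × 7.60) = 0.9111

Method 2 (Little's Law):
W = 1/(μ-λ) = 1/7.60 = 0.131579
Wq = W - 1/μ = 0.131579 - 0.0523560 = 0.079223
Lq = λWq = 11.5 × 0.079223 = 0.9111 ✔ (matches Method 1)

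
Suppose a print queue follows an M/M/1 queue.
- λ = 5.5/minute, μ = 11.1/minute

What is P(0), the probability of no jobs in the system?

ρ = λ/μ = 5.5/11.1 = 0.4955
P(0) = 1 - ρ = 1 - 0.4955 = 0.5045
The server is idle 50.45% of the time.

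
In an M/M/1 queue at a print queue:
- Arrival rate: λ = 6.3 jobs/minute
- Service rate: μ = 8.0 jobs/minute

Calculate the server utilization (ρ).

Server utilization: ρ = λ/μ
ρ = 6.3/8.0 = 0.7875
The server is busy 78.75% of the time.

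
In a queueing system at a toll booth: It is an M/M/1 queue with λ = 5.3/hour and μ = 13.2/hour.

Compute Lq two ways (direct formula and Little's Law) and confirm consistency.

Method 1 (direct): Lq = λ²/(μ(μ-λ)) = 28.09/(13.2 × 7.90) = 0.2694

Method 2 (Little's Law):
W = 1/(μ-λ) = 1/7.90 = 0.1265823
Wq = W - 1/μ = 0.1265823 - 0.07575758 = 0.050825
Lq = λWq = 5.3 × 0.050825 = 0.2694 ✔ (matches Method 1)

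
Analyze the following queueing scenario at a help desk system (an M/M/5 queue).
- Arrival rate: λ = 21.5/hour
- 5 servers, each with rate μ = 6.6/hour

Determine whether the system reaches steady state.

Stability requires ρ = λ/(cμ) < 1
ρ = 21.5/(5 × 6.6) = 21.5/33.00 = 0.6515
Since 0.6515 < 1, the system is STABLE.
The servers are busy 65.15% of the time.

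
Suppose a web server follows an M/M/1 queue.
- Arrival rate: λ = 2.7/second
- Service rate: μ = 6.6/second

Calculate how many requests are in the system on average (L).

ρ = λ/μ = 2.7/6.6 = 0.4091
For M/M/1: L = λ/(μ-λ)
L = 2.7/(6.6-2.7) = 2.7/3.90
L = 0.6923 requests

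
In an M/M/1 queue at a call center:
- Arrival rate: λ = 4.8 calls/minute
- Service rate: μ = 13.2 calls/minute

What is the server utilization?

Server utilization: ρ = λ/μ
ρ = 4.8/13.2 = 0.3636
The server is busy 36.36% of the time.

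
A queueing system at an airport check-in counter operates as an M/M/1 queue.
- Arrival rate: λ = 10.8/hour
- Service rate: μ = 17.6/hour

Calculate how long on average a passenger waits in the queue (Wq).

First, compute utilization: ρ = λ/μ = 10.8/17.6 = 0.6136
For M/M/1: Wq = λ/(μ(μ-λ))
Wq = 10.8/(17.6 × (17.6-10.8))
Wq = 10.8/(17.6 × 6.80)
Wq = 0.09024 hours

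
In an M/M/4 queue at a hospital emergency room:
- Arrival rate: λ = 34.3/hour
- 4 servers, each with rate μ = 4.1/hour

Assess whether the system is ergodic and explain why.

Stability requires ρ = λ/(cμ) < 1
ρ = 34.3/(4 × 4.1) = 34.3/16.40 = 2.0915
Since 2.0915 ≥ 1, the system is UNSTABLE.
Need c > λ/μ = 34.3/4.1 = 8.37.
Minimum servers needed: c = 9.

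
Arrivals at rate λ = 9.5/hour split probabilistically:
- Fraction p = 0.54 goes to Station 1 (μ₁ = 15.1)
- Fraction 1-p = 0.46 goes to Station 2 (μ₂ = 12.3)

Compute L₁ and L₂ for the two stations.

Effective rates: λ₁ = 9.5×0.54 = 5.13, λ₂ = 9.5×0.46 = 4.37
Station 1: ρ₁ = 5.13/15.1 = 0.3397, L₁ = ρ₁/(1-ρ₁) = 0.3397/(1-0.3397) = 0.5145
Station 2: ρ₂ = 4.37/12.3 = 0.3553, L₂ = ρ₂/(1-ρ₂) = 0.3553/(1-0.3553) = 0.5511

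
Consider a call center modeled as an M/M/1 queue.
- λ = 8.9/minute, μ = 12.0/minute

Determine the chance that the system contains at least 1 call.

ρ = λ/μ = 8.9/12.0 = 0.7417
P(N ≥ n) = ρⁿ
P(N ≥ 1) = 0.7417^1
P(N ≥ 1) = 0.7417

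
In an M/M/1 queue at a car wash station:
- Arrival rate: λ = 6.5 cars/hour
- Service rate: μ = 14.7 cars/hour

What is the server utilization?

Server utilization: ρ = λ/μ
ρ = 6.5/14.7 = 0.4422
The server is busy 44.22% of the time.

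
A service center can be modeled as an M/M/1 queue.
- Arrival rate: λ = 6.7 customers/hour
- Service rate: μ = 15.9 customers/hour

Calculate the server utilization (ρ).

Server utilization: ρ = λ/μ
ρ = 6.7/15.9 = 0.4214
The server is busy 42.14% of the time.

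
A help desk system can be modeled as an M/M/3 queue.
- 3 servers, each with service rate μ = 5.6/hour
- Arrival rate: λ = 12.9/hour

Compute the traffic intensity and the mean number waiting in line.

Traffic intensity: ρ = λ/(cμ) = 12.9/(3×5.6) = 0.7679
Since ρ = 0.7679 < 1, system is stable.
Offered load a = λ/μ = cρ = 12.9/5.6 = 2.3036
P₀ = [ Σₙ₌₀^2 aⁿ/n! + a^3/(3!(1-ρ)) ]⁻¹
Σ = a^0/0! + a^1/1! + a^2/2! = 1.0000 + 2.3036 + 2.6532 = 5.9568
a^3/(3!(1-ρ)) = 12.22377/(6 × 0.2321429) = 8.7760
P₀ = 1/(5.9568 + 8.7760) = 0.06788
Lq = P₀·a^3·ρ / (3!(1-ρ)²) = 0.0678756 × 12.2238 × 0.767857 / (6 × 0.0538903) = 1.9703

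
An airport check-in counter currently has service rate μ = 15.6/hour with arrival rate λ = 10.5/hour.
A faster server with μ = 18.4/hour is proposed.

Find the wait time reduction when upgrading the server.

System 1: ρ₁ = 10.5/15.6 = 0.6731, W₁ = 1/(15.6-10.5) = 0.1961
System 2: ρ₂ = 10.5/18.4 = 0.5707, W₂ = 1/(18.4-10.5) = 0.1266
Improvement: (W₁-W₂)/W₁ = (0.1961-0.1266)/0.1961 = 35.44%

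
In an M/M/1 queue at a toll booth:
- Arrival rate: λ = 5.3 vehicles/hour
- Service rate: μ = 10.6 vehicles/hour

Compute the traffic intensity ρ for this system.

Server utilization: ρ = λ/μ
ρ = 5.3/10.6 = 0.5000
The server is busy 50.00% of the time.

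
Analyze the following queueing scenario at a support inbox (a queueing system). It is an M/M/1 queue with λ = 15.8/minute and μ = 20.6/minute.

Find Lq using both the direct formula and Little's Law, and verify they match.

Method 1 (direct): Lq = λ²/(μ(μ-λ)) = 249.64/(20.6 × 4.80) = 2.5247

Method 2 (Little's Law):
W = 1/(μ-λ) = 1/4.80 = 0.20833
Wq = W - 1/μ = 0.20833 - 0.048544 = 0.15979
Lq = λWq = 15.8 × 0.15979 = 2.5247 ✔ (matches Method 1)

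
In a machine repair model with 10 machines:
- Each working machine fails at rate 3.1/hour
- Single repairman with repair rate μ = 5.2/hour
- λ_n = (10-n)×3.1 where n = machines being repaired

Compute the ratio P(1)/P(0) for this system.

P(1)/P(0) = ∏_{i=0}^{1-1} λ_i/μ_{i+1}
= (10-0)×3.1/5.2
= 5.9615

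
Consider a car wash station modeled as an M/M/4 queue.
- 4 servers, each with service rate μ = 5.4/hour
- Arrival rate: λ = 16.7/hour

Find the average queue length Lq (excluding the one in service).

Traffic intensity: ρ = λ/(cμ) = 16.7/(4×5.4) = 0.7731
Since ρ = 0.7731 < 1, system is stable.
Offered load a = λ/μ = cρ = 16.7/5.4 = 3.0926
P₀ = [ Σₙ₌₀^3 aⁿ/n! + a^4/(4!(1-ρ)) ]⁻¹
Σ = a^0/0! + a^1/1! + a^2/2! + a^3/3! = 1.00000 + 3.09259 + 4.78206 + 4.92966 = 13.8043
a^4/(4!(1-ρ)) = 91.4726/(24 × 0.226852) = 16.8011
P₀ = 1/(13.8043 + 16.8011) = 0.03267
Lq = P₀·a^4·ρ / (4!(1-ρ)²) = 0.032674 × 91.4726 × 0.77315 / (24 × 0.051462) = 1.8709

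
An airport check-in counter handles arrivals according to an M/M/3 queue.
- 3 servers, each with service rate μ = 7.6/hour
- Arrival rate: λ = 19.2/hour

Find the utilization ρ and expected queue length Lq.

Traffic intensity: ρ = λ/(cμ) = 19.2/(3×7.6) = 0.8421
Since ρ = 0.8421 < 1, system is stable.
Offered load a = λ/μ = cρ = 19.2/7.6 = 2.5263
P₀ = [ Σₙ₌₀^2 aⁿ/n! + a^3/(3!(1-ρ)) ]⁻¹
Σ = a^0/0! + a^1/1! + a^2/2! = 1.00000 + 2.52632 + 3.19114 = 6.7175
a^3/(3!(1-ρ)) = 16.12363/(6 × 0.1578947) = 17.0194
P₀ = 1/(6.7175 + 17.0194) = 0.04213
Lq = P₀·a^3·ρ / (3!(1-ρ)²) = 0.042129 × 16.1236 × 0.84211 / (6 × 0.024931) = 3.8240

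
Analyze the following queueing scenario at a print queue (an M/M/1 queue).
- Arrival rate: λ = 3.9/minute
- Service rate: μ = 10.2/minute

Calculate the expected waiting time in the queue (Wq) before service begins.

First, compute utilization: ρ = λ/μ = 3.9/10.2 = 0.3824
For M/M/1: Wq = λ/(μ(μ-λ))
Wq = 3.9/(10.2 × (10.2-3.9))
Wq = 3.9/(10.2 × 6.30)
Wq = 0.06069 minutes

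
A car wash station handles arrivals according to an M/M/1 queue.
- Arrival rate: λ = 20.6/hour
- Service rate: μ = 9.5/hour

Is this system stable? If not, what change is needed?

Stability requires ρ = λ/(cμ) < 1
ρ = 20.6/(1 × 9.5) = 20.6/9.50 = 2.1684
Since 2.1684 ≥ 1, the system is UNSTABLE.
Queue grows without bound. Need μ > λ = 20.6.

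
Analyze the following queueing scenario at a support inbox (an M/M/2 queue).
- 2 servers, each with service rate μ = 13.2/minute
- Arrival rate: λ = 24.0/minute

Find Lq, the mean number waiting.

Traffic intensity: ρ = λ/(cμ) = 24.0/(2×13.2) = 0.9091
Since ρ = 0.9091 < 1, system is stable.
Offered load a = λ/μ = cρ = 24.0/13.2 = 1.8182
P₀ = [ Σₙ₌₀^1 aⁿ/n! + a^2/(2!(1-ρ)) ]⁻¹
Σ = a^0/0! + a^1/1! = 1.0000 + 1.8182 = 2.8182
a^2/(2!(1-ρ)) = 3.30579/(2 × 0.0909091) = 18.1818
P₀ = 1/(2.8182 + 18.1818) = 0.04762
Lq = P₀·a^2·ρ / (2!(1-ρ)²) = 0.047619 × 3.3058 × 0.90909 / (2 × 0.0082645) = 8.6580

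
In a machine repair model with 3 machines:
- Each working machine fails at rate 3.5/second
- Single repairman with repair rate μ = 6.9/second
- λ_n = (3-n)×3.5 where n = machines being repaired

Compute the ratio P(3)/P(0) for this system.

P(3)/P(0) = ∏_{i=0}^{3-1} λ_i/μ_{i+1}
= (3-0)×3.5/6.9 × (3-1)×3.5/6.9 × (3-2)×3.5/6.9
= 0.7831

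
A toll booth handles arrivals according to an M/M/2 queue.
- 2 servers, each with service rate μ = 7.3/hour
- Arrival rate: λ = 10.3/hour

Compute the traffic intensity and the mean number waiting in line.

Traffic intensity: ρ = λ/(cμ) = 10.3/(2×7.3) = 0.7055
Since ρ = 0.7055 < 1, system is stable.
Offered load a = λ/μ = cρ = 10.3/7.3 = 1.4110
P₀ = [ Σₙ₌₀^1 aⁿ/n! + a^2/(2!(1-ρ)) ]⁻¹
Σ = a^0/0! + a^1/1! = 1.0000 + 1.4110 = 2.4110
a^2/(2!(1-ρ)) = 1.9908/(2 × 0.29452) = 3.3797
P₀ = 1/(2.4110 + 3.3797) = 0.1727
Lq = P₀·a^2·ρ / (2!(1-ρ)²) = 0.17269 × 1.9908 × 0.70548 / (2 × 0.086742) = 1.3980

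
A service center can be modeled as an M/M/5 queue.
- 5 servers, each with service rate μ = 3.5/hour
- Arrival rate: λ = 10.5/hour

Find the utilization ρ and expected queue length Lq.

Traffic intensity: ρ = λ/(cμ) = 10.5/(5×3.5) = 0.6000
Since ρ = 0.6000 < 1, system is stable.
Offered load a = λ/μ = cρ = 10.5/3.5 = 3.0000
P₀ = [ Σₙ₌₀^4 aⁿ/n! + a^5/(5!(1-ρ)) ]⁻¹
Σ = a^0/0! + a^1/1! + a^2/2! + a^3/3! + a^4/4! = 1.0000 + 3.0000 + 4.5000 + 4.5000 + 3.3750 = 16.3750
a^5/(5!(1-ρ)) = 243.0000/(120 × 0.4000) = 5.0625
P₀ = 1/(16.3750 + 5.0625) = 0.04665
Lq = P₀·a^5·ρ / (5!(1-ρ)²) = 0.04665 × 243.0000 × 0.6000 / (120 × 0.1600) = 0.3542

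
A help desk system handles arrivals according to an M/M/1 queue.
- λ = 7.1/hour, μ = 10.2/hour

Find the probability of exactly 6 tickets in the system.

ρ = λ/μ = 7.1/10.2 = 0.6961
P(n) = (1-ρ)ρⁿ
P(6) = (1-0.6961) × 0.6961^6
P(6) = 0.30390 × 0.11377
P(6) = 0.03457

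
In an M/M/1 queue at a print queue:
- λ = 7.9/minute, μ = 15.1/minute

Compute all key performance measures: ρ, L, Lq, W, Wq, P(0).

Step 1: ρ = λ/μ = 7.9/15.1 = 0.5232
Step 2: L = λ/(μ-λ) = 7.9/7.20 = 1.0972
Step 3: Lq = λ²/(μ(μ-λ)) = 62.41/(15.1×7.20) = 0.5740
Step 4: W = 1/(μ-λ) = 1/7.20 = 0.13889
Step 5: Wq = λ/(μ(μ-λ)) = 7.9/(15.1×7.20) = 0.07266
Step 6: P(0) = 1-ρ = 0.4768
Verify: L = λW = 7.9×0.13889 = 1.0972 ✔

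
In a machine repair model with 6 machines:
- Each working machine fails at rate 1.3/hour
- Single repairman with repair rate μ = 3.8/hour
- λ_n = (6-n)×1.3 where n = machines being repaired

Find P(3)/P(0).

P(3)/P(0) = ∏_{i=0}^{3-1} λ_i/μ_{i+1}
= (6-0)×1.3/3.8 × (6-1)×1.3/3.8 × (6-2)×1.3/3.8
= 4.8046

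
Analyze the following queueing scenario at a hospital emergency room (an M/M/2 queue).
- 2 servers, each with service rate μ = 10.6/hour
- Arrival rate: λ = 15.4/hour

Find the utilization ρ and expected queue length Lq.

Traffic intensity: ρ = λ/(cμ) = 15.4/(2×10.6) = 0.7264
Since ρ = 0.7264 < 1, system is stable.
Offered load a = λ/μ = cρ = 15.4/10.6 = 1.4528
P₀ = [ Σₙ₌₀^1 aⁿ/n! + a^2/(2!(1-ρ)) ]⁻¹
Σ = a^0/0! + a^1/1! = 1.0000 + 1.4528 = 2.4528
a^2/(2!(1-ρ)) = 2.11072/(2 × 0.273585) = 3.8575
P₀ = 1/(2.4528 + 3.8575) = 0.1585
Lq = P₀·a^2·ρ / (2!(1-ρ)²) = 0.15847 × 2.1107 × 0.72642 / (2 × 0.074849) = 1.6231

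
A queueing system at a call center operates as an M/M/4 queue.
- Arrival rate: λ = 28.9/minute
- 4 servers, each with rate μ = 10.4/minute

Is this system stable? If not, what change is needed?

Stability requires ρ = λ/(cμ) < 1
ρ = 28.9/(4 × 10.4) = 28.9/41.60 = 0.6947
Since 0.6947 < 1, the system is STABLE.
The servers are busy 69.47% of the time.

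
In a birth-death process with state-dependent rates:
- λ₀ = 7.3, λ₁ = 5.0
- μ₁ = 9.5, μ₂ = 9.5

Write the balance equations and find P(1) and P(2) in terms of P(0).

Balance equations:
State 0: λ₀P₀ = μ₁P₁ → P₁ = (λ₀/μ₁)P₀ = (7.3/9.5)P₀ = 0.7684P₀
State 1: P₂ = (λ₀λ₁)/(μ₁μ₂)P₀ = (7.3×5.0)/(9.5×9.5)P₀ = 0.4044P₀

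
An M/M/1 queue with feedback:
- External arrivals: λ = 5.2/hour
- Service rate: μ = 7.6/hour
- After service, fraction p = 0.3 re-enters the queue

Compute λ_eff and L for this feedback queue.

Effective arrival rate: λ_eff = λ/(1-p) = 5.2/(1-0.3) = 5.2/0.70 = 7.428571
ρ = λ_eff/μ = 7.428571/7.6 = 0.9774436
L = ρ/(1-ρ) = 0.9774436/(1-0.9774436) = 43.3333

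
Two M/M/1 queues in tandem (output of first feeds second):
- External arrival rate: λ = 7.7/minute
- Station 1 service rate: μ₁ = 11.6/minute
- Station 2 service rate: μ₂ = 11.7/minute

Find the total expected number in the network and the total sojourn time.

By Jackson's theorem, each station behaves as independent M/M/1.
Station 1: ρ₁ = 7.7/11.6 = 0.6638, L₁ = ρ₁/(1-ρ₁) = λ/(μ₁-λ) = 7.7/3.90 = 1.9744
Station 2: ρ₂ = 7.7/11.7 = 0.6581, L₂ = ρ₂/(1-ρ₂) = λ/(μ₂-λ) = 7.7/4.00 = 1.9250
Total: L = L₁ + L₂ = 1.9744 + 1.9250 = 3.8994
W = L/λ = 3.8994/7.7 = 0.5064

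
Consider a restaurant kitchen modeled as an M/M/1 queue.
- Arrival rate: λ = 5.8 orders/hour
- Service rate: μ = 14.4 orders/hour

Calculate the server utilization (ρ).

Server utilization: ρ = λ/μ
ρ = 5.8/14.4 = 0.4028
The server is busy 40.28% of the time.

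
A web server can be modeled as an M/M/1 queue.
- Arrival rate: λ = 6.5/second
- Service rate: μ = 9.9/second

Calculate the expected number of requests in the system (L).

ρ = λ/μ = 6.5/9.9 = 0.6566
For M/M/1: L = λ/(μ-λ)
L = 6.5/(9.9-6.5) = 6.5/3.40
L = 1.9118 requests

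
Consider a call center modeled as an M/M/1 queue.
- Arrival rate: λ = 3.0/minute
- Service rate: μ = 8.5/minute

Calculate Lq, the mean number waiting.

ρ = λ/μ = 3.0/8.5 = 0.3529
For M/M/1: Lq = λ²/(μ(μ-λ))
Lq = 9.00/(8.5 × 5.50)
Lq = 0.1925 calls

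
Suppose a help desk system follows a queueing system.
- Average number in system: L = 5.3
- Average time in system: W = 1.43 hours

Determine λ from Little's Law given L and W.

Little's Law: L = λW, so λ = L/W
λ = 5.3/1.43 = 3.7063 tickets/hour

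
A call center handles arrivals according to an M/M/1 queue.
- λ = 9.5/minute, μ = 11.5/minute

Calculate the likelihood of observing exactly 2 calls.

ρ = λ/μ = 9.5/11.5 = 0.8261
P(n) = (1-ρ)ρⁿ
P(2) = (1-0.8261) × 0.8261^2
P(2) = 0.1739 × 0.6824
P(2) = 0.1187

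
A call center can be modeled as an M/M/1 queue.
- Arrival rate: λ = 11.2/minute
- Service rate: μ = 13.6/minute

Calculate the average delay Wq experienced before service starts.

First, compute utilization: ρ = λ/μ = 11.2/13.6 = 0.8235
For M/M/1: Wq = λ/(μ(μ-λ))
Wq = 11.2/(13.6 × (13.6-11.2))
Wq = 11.2/(13.6 × 2.40)
Wq = 0.3431 minutes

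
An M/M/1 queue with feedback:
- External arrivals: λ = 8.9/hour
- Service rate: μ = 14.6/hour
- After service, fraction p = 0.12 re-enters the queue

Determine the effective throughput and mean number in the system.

Effective arrival rate: λ_eff = λ/(1-p) = 8.9/(1-0.12) = 8.9/0.88 = 10.1136
ρ = λ_eff/μ = 10.1136/14.6 = 0.69271
L = ρ/(1-ρ) = 0.69271/(1-0.69271) = 2.2543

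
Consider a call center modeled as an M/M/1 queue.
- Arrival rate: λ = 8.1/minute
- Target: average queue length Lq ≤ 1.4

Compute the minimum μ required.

For M/M/1: Lq = λ²/(μ(μ-λ))
Need Lq ≤ 1.4, i.e. μ(μ-λ) ≥ λ²/1.4
μ² - 8.1μ - 65.61/1.4 ≥ 0  →  μ² - 8.1μ - 46.864286 ≥ 0
Quadratic formula (positive root): μ = [λ + √(λ² + 4×46.864286)]/2
Discriminant: 65.61 + 4×46.864286 = 253.0671, √253.0671 = 15.9081
μ ≥ (8.1 + 15.9081)/2 = 12.0040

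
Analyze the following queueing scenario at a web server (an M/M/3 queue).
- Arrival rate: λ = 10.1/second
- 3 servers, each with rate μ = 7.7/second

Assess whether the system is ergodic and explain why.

Stability requires ρ = λ/(cμ) < 1
ρ = 10.1/(3 × 7.7) = 10.1/23.10 = 0.4372
Since 0.4372 < 1, the system is STABLE.
The servers are busy 43.72% of the time.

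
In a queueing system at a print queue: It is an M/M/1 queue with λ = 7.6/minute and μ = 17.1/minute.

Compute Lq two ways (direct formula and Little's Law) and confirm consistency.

Method 1 (direct): Lq = λ²/(μ(μ-λ)) = 57.76/(17.1 × 9.50) = 0.3556

Method 2 (Little's Law):
W = 1/(μ-λ) = 1/9.50 = 0.1052632
Wq = W - 1/μ = 0.1052632 - 0.05847953 = 0.046784
Lq = λWq = 7.6 × 0.046784 = 0.3556 ✔ (matches Method 1)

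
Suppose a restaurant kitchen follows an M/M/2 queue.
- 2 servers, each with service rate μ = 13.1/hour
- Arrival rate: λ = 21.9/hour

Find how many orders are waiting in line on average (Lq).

Traffic intensity: ρ = λ/(cμ) = 21.9/(2×13.1) = 0.8359
Since ρ = 0.8359 < 1, system is stable.
Offered load a = λ/μ = cρ = 21.9/13.1 = 1.6718
P₀ = [ Σₙ₌₀^1 aⁿ/n! + a^2/(2!(1-ρ)) ]⁻¹
Σ = a^0/0! + a^1/1! = 1.0000 + 1.6718 = 2.6718
a^2/(2!(1-ρ)) = 2.79477/(2 × 0.164122) = 8.5143
P₀ = 1/(2.6718 + 8.5143) = 0.08940
Lq = P₀·a^2·ρ / (2!(1-ρ)²) = 0.089397 × 2.7948 × 0.83588 / (2 × 0.026936) = 3.8766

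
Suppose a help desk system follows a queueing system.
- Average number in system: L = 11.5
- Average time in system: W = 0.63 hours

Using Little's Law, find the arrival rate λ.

Little's Law: L = λW, so λ = L/W
λ = 11.5/0.63 = 18.2540 tickets/hour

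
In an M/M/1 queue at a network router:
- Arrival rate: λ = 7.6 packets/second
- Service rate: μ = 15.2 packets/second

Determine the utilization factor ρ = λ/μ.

Server utilization: ρ = λ/μ
ρ = 7.6/15.2 = 0.5000
The server is busy 50.00% of the time.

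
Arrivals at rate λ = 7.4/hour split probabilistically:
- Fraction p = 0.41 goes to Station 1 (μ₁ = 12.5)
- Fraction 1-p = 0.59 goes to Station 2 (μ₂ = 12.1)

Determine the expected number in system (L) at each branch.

Effective rates: λ₁ = 7.4×0.41 = 3.034, λ₂ = 7.4×0.59 = 4.366
Station 1: ρ₁ = 3.034/12.5 = 0.2427, L₁ = ρ₁/(1-ρ₁) = 0.2427/(1-0.2427) = 0.3205
Station 2: ρ₂ = 4.366/12.1 = 0.3608, L₂ = ρ₂/(1-ρ₂) = 0.3608/(1-0.3608) = 0.5645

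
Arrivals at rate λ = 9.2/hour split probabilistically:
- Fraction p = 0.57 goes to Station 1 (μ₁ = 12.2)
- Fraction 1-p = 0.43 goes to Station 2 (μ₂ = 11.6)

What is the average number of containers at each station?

Effective rates: λ₁ = 9.2×0.57 = 5.244, λ₂ = 9.2×0.43 = 3.956
Station 1: ρ₁ = 5.244/12.2 = 0.42984, L₁ = ρ₁/(1-ρ₁) = 0.42984/(1-0.42984) = 0.7539
Station 2: ρ₂ = 3.956/11.6 = 0.3410, L₂ = ρ₂/(1-ρ₂) = 0.3410/(1-0.3410) = 0.5175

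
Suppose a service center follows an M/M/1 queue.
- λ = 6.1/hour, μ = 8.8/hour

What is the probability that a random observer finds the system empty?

ρ = λ/μ = 6.1/8.8 = 0.6932
P(0) = 1 - ρ = 1 - 0.6932 = 0.3068
The server is idle 30.68% of the time.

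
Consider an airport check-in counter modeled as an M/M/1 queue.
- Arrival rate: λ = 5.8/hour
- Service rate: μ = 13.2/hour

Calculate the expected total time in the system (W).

First, compute utilization: ρ = λ/μ = 5.8/13.2 = 0.4394
For M/M/1: W = 1/(μ-λ)
W = 1/(13.2-5.8) = 1/7.40
W = 0.1351 hours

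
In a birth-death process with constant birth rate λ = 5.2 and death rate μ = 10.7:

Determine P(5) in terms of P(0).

For constant rates: P(n)/P(0) = (λ/μ)^n
P(5)/P(0) = (5.2/10.7)^5 = 0.4860^5 = 0.02711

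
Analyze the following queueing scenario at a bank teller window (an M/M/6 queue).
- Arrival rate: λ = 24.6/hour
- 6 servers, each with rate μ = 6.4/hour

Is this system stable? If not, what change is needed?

Stability requires ρ = λ/(cμ) < 1
ρ = 24.6/(6 × 6.4) = 24.6/38.40 = 0.6406
Since 0.6406 < 1, the system is STABLE.
The servers are busy 64.06% of the time.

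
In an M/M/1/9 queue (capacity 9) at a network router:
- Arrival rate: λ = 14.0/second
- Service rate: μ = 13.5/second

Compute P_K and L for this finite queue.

ρ = λ/μ = 14.0/13.5 = 1.03704
P₀ = (1-ρ)/(1-ρ^(K+1)) = (1-1.03704)/(1-1.03704^10) = -0.037040/-0.43865 = 0.08444
P_K = P₀×ρ^K = 0.08444 × 1.03704^9 = 0.08444 × 1.3873 = 0.1171
Blocking probability P_9 = 0.1171 (11.71%)
L = ρ[1 - (K+1)ρ^K + Kρ^(K+1)] / [(1-ρ)(1-ρ^(K+1))]
L = 1.03704 × (1 - 10×1.3872655 + 9×1.4386498) / ((1 - 1.03704) × (1 - 1.4386498)) = 4.7994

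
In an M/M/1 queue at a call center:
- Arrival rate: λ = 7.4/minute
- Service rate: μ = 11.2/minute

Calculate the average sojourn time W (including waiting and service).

First, compute utilization: ρ = λ/μ = 7.4/11.2 = 0.6607
For M/M/1: W = 1/(μ-λ)
W = 1/(11.2-7.4) = 1/3.80
W = 0.2632 minutes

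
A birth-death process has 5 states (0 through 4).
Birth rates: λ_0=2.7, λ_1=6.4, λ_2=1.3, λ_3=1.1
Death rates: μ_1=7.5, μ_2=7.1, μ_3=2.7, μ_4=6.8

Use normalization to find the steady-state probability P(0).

Ratios P(n)/P(0) = (λ₀···λₙ₋₁)/(μ₁···μₙ):
P(1)/P(0) = (2.7)/(7.5) = 0.3600
P(2)/P(0) = (2.7×6.4)/(7.5×7.1) = 0.3245
P(3)/P(0) = (2.7×6.4×1.3)/(7.5×7.1×2.7) = 0.1562
P(4)/P(0) = (2.7×6.4×1.3×1.1)/(7.5×7.1×2.7×6.8) = 0.02527

Normalization: ∑ P(n) = 1
P(0) × (1.0000 + 0.3600 + 0.3245 + 0.1562 + 0.02527) = 1
P(0) × 1.8660 = 1
P(0) = 1/1.8660 = 0.5359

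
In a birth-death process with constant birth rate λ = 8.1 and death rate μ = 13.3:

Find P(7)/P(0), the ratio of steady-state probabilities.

For constant rates: P(n)/P(0) = (λ/μ)^n
P(7)/P(0) = (8.1/13.3)^7 = 0.60902^7 = 0.03108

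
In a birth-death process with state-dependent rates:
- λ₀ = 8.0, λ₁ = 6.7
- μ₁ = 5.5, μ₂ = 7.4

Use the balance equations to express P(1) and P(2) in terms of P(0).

Balance equations:
State 0: λ₀P₀ = μ₁P₁ → P₁ = (λ₀/μ₁)P₀ = (8.0/5.5)P₀ = 1.4545P₀
State 1: P₂ = (λ₀λ₁)/(μ₁μ₂)P₀ = (8.0×6.7)/(5.5×7.4)P₀ = 1.3170P₀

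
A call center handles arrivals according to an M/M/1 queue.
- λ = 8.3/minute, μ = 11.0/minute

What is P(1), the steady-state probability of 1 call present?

ρ = λ/μ = 8.3/11.0 = 0.7545
P(n) = (1-ρ)ρⁿ
P(1) = (1-0.7545) × 0.7545^1
P(1) = 0.2455 × 0.7545
P(1) = 0.1852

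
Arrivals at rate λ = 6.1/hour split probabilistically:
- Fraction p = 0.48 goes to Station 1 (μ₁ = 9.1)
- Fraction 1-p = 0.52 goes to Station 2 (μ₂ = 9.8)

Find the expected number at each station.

Effective rates: λ₁ = 6.1×0.48 = 2.928, λ₂ = 6.1×0.52 = 3.172
Station 1: ρ₁ = 2.928/9.1 = 0.32176, L₁ = ρ₁/(1-ρ₁) = 0.32176/(1-0.32176) = 0.4744
Station 2: ρ₂ = 3.172/9.8 = 0.3237, L₂ = ρ₂/(1-ρ₂) = 0.3237/(1-0.3237) = 0.4786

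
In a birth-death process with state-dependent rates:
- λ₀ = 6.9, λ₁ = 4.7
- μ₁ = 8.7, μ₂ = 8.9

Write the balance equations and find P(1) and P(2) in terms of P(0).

Balance equations:
State 0: λ₀P₀ = μ₁P₁ → P₁ = (λ₀/μ₁)P₀ = (6.9/8.7)P₀ = 0.7931P₀
State 1: P₂ = (λ₀λ₁)/(μ₁μ₂)P₀ = (6.9×4.7)/(8.7×8.9)P₀ = 0.4188P₀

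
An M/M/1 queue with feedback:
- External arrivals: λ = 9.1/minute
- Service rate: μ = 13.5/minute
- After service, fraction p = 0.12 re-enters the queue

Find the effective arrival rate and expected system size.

Effective arrival rate: λ_eff = λ/(1-p) = 9.1/(1-0.12) = 9.1/0.88 = 10.3409
ρ = λ_eff/μ = 10.3409/13.5 = 0.765993
L = ρ/(1-ρ) = 0.765993/(1-0.765993) = 3.2734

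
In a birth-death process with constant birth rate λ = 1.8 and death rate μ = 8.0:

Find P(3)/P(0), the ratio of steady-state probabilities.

For constant rates: P(n)/P(0) = (λ/μ)^n
P(3)/P(0) = (1.8/8.0)^3 = 0.2250^3 = 0.01139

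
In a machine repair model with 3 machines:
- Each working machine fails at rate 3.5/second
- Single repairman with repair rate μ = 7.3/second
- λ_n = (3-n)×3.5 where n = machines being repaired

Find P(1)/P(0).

P(1)/P(0) = ∏_{i=0}^{1-1} λ_i/μ_{i+1}
= (3-0)×3.5/7.3
= 1.4384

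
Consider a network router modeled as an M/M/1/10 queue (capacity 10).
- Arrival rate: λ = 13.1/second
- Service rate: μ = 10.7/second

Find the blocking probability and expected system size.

ρ = λ/μ = 13.1/10.7 = 1.2243
P₀ = (1-ρ)/(1-ρ^(K+1)) = (1-1.2243)/(1-1.2243^11) = -0.2243/-8.2633 = 0.02714
P_K = P₀×ρ^K = 0.027144 × 1.2243^10 = 0.027144 × 7.5662 = 0.2054
Blocking probability P_10 = 0.2054 (20.54%)
L = ρ[1 - (K+1)ρ^K + Kρ^(K+1)] / [(1-ρ)(1-ρ^(K+1))]
L = 1.2243 × (1 - 11×7.5662 + 10×9.2633) / ((1 - 1.2243) × (1 - 9.2633)) = 6.8729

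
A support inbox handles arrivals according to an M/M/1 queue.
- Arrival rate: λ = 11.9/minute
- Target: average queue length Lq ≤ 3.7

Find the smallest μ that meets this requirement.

For M/M/1: Lq = λ²/(μ(μ-λ))
Need Lq ≤ 3.7, i.e. μ(μ-λ) ≥ λ²/3.7
μ² - 11.9μ - 141.61/3.7 ≥ 0  →  μ² - 11.9μ - 38.27297 ≥ 0
Quadratic formula (positive root): μ = [λ + √(λ² + 4×38.27297)]/2
Discriminant: 141.61 + 4×38.27297 = 294.7019, √294.7019 = 17.1669
μ ≥ (11.9 + 17.1669)/2 = 14.5334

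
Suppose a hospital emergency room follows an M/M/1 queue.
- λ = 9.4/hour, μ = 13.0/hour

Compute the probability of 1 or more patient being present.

ρ = λ/μ = 9.4/13.0 = 0.7231
P(N ≥ n) = ρⁿ
P(N ≥ 1) = 0.7231^1
P(N ≥ 1) = 0.7231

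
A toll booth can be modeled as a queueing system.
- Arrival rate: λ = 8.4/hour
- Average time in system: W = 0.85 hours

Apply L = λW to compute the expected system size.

Little's Law: L = λW
L = 8.4 × 0.85 = 7.1400 vehicles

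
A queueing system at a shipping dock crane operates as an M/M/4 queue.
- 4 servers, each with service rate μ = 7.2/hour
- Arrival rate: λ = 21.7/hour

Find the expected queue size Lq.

Traffic intensity: ρ = λ/(cμ) = 21.7/(4×7.2) = 0.7535
Since ρ = 0.7535 < 1, system is stable.
Offered load a = λ/μ = cρ = 21.7/7.2 = 3.0139
P₀ = [ Σₙ₌₀^3 aⁿ/n! + a^4/(4!(1-ρ)) ]⁻¹
Σ = a^0/0! + a^1/1! + a^2/2! + a^3/3! = 1.00000 + 3.01389 + 4.54176 + 4.56279 = 13.1184
a^4/(4!(1-ρ)) = 82.5104/(24 × 0.246528) = 13.9454
P₀ = 1/(13.1184 + 13.9454) = 0.03695
Lq = P₀·a^4·ρ / (4!(1-ρ)²) = 0.036950 × 82.5104 × 0.75347 / (24 × 0.060776) = 1.5749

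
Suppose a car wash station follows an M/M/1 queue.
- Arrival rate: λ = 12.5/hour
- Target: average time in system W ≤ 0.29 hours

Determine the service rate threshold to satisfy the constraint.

For M/M/1: W = 1/(μ-λ)
Need W ≤ 0.29, so 1/(μ-λ) ≤ 0.29
μ - λ ≥ 1/0.29 = 3.4483
μ ≥ 12.5 + 3.4483 = 15.9483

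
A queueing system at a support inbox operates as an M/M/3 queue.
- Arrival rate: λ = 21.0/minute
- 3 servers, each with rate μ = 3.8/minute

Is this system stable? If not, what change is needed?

Stability requires ρ = λ/(cμ) < 1
ρ = 21.0/(3 × 3.8) = 21.0/11.40 = 1.8421
Since 1.8421 ≥ 1, the system is UNSTABLE.
Need c > λ/μ = 21.0/3.8 = 5.53.
Minimum servers needed: c = 6.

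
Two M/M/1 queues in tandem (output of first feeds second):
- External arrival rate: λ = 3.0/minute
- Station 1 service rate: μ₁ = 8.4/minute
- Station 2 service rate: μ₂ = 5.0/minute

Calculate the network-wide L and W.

By Jackson's theorem, each station behaves as independent M/M/1.
Station 1: ρ₁ = 3.0/8.4 = 0.3571, L₁ = ρ₁/(1-ρ₁) = λ/(μ₁-λ) = 3.0/5.40 = 0.5556
Station 2: ρ₂ = 3.0/5.0 = 0.6000, L₂ = ρ₂/(1-ρ₂) = λ/(μ₂-λ) = 3.0/2.00 = 1.5000
Total: L = L₁ + L₂ = 0.5556 + 1.5000 = 2.0556
W = L/λ = 2.0556/3.0 = 0.6852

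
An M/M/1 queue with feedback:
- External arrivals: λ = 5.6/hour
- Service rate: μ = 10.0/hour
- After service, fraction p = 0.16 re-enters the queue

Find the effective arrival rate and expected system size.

Effective arrival rate: λ_eff = λ/(1-p) = 5.6/(1-0.16) = 5.6/0.84 = 6.6667
ρ = λ_eff/μ = 6.6667/10.0 = 0.66667
L = ρ/(1-ρ) = 0.66667/(1-0.66667) = 2.0000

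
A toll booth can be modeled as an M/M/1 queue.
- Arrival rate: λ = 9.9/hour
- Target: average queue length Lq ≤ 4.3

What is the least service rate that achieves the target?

For M/M/1: Lq = λ²/(μ(μ-λ))
Need Lq ≤ 4.3, i.e. μ(μ-λ) ≥ λ²/4.3
μ² - 9.9μ - 98.01/4.3 ≥ 0  →  μ² - 9.9μ - 22.79302 ≥ 0
Quadratic formula (positive root): μ = [λ + √(λ² + 4×22.79302)]/2
Discriminant: 98.01 + 4×22.79302 = 189.1821, √189.1821 = 13.75435
μ ≥ (9.9 + 13.75435)/2 = 11.8272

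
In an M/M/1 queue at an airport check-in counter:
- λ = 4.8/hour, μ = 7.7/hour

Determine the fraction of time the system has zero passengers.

ρ = λ/μ = 4.8/7.7 = 0.6234
P(0) = 1 - ρ = 1 - 0.6234 = 0.3766
The server is idle 37.66% of the time.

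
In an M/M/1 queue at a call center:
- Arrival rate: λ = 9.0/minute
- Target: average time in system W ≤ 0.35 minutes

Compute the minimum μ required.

For M/M/1: W = 1/(μ-λ)
Need W ≤ 0.35, so 1/(μ-λ) ≤ 0.35
μ - λ ≥ 1/0.35 = 2.8571
μ ≥ 9.0 + 2.8571 = 11.8571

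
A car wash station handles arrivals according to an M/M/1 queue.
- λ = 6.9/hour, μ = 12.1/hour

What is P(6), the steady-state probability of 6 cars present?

ρ = λ/μ = 6.9/12.1 = 0.57025
P(n) = (1-ρ)ρⁿ
P(6) = (1-0.57025) × 0.57025^6
P(6) = 0.4297 × 0.03439
P(6) = 0.01478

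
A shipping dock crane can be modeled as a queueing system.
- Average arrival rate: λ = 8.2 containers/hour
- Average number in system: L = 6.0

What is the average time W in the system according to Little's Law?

Little's Law: L = λW, so W = L/λ
W = 6.0/8.2 = 0.7317 hours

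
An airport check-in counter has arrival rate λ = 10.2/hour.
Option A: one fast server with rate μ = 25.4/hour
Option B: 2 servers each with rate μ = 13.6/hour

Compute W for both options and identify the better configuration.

Option A: single server μ = 25.4 (M/M/1)
  ρ_A = 10.2/25.4 = 0.4016
  W_A = 1/(μ-λ) = 1/(25.4-10.2) = 1/15.20 = 0.06579

Option B: 2 servers μ = 13.6 (M/M/2)
  ρ_B = λ/(cμ) = 10.2/(2×13.6) = 0.3750
  Offered load a = λ/μ = cρ = 10.2/13.6 = 0.7500
  P₀ = [ Σₙ₌₀^1 aⁿ/n! + a^2/(2!(1-ρ)) ]⁻¹
  Σ = a^0/0! + a^1/1! = 1.0000 + 0.7500 = 1.7500
  a^2/(2!(1-ρ)) = 0.5625/(2 × 0.6250) = 0.4500
  P₀ = 1/(1.7500 + 0.4500) = 0.4545
  Lq = P₀·a^2·ρ / (2!(1-ρ)²) = 0.4545 × 0.5625 × 0.3750 / (2 × 0.3906) = 0.1227
  Wq_B = Lq/λ = 0.1227/10.2 = 0.01203
  W_B = Wq_B + 1/μ = 0.01203 + 0.07353 = 0.08556

Since W_A = 0.06579 < W_B = 0.08556, Option A (single fast server) has the shorter time in system.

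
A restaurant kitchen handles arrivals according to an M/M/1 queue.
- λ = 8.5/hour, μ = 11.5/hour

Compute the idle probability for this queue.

ρ = λ/μ = 8.5/11.5 = 0.7391
P(0) = 1 - ρ = 1 - 0.7391 = 0.2609
The server is idle 26.09% of the time.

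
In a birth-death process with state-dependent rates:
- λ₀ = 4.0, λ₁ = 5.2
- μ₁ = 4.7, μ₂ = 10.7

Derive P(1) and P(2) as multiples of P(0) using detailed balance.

Balance equations:
State 0: λ₀P₀ = μ₁P₁ → P₁ = (λ₀/μ₁)P₀ = (4.0/4.7)P₀ = 0.8511P₀
State 1: P₂ = (λ₀λ₁)/(μ₁μ₂)P₀ = (4.0×5.2)/(4.7×10.7)P₀ = 0.4136P₀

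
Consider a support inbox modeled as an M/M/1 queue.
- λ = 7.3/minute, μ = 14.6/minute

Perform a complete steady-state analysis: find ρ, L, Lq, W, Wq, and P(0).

Step 1: ρ = λ/μ = 7.3/14.6 = 0.5000
Step 2: L = λ/(μ-λ) = 7.3/7.30 = 1.0000
Step 3: Lq = λ²/(μ(μ-λ)) = 53.29/(14.6×7.30) = 0.5000
Step 4: W = 1/(μ-λ) = 1/7.30 = 0.13699
Step 5: Wq = λ/(μ(μ-λ)) = 7.3/(14.6×7.30) = 0.06849
Step 6: P(0) = 1-ρ = 0.5000
Verify: L = λW = 7.3×0.13699 = 1.0000 ✔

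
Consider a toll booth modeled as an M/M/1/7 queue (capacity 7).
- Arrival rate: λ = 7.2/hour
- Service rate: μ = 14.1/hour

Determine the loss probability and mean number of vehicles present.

ρ = λ/μ = 7.2/14.1 = 0.51064
P₀ = (1-ρ)/(1-ρ^(K+1)) = (1-0.51064)/(1-0.51064^8) = 0.48936/0.99538 = 0.4916
P_K = P₀×ρ^K = 0.49163 × 0.51064^7 = 0.49163 × 0.0090532 = 0.004451
Blocking probability P_7 = 0.004451 (0.45%)
L = ρ[1 - (K+1)ρ^K + Kρ^(K+1)] / [(1-ρ)(1-ρ^(K+1))]
L = 0.51064 × (1 - 8×0.009053 + 7×0.004623) / ((1 - 0.51064) × (1 - 0.004623)) = 1.0063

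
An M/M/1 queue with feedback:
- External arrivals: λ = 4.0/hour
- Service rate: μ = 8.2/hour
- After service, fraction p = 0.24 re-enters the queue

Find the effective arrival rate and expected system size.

Effective arrival rate: λ_eff = λ/(1-p) = 4.0/(1-0.24) = 4.0/0.76 = 5.2632
ρ = λ_eff/μ = 5.2632/8.2 = 0.64185
L = ρ/(1-ρ) = 0.64185/(1-0.64185) = 1.7921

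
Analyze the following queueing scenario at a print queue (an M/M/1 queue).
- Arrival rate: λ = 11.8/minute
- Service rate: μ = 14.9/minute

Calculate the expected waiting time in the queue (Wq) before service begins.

First, compute utilization: ρ = λ/μ = 11.8/14.9 = 0.7919
For M/M/1: Wq = λ/(μ(μ-λ))
Wq = 11.8/(14.9 × (14.9-11.8))
Wq = 11.8/(14.9 × 3.10)
Wq = 0.2555 minutes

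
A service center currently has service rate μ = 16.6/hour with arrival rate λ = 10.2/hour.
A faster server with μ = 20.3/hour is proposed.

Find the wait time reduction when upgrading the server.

System 1: ρ₁ = 10.2/16.6 = 0.6145, W₁ = 1/(16.6-10.2) = 0.15625
System 2: ρ₂ = 10.2/20.3 = 0.5025, W₂ = 1/(20.3-10.2) = 0.099010
Improvement: (W₁-W₂)/W₁ = (0.15625-0.099010)/0.15625 = 36.63%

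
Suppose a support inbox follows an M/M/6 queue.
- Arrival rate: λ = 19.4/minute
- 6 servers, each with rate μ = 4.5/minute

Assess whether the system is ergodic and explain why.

Stability requires ρ = λ/(cμ) < 1
ρ = 19.4/(6 × 4.5) = 19.4/27.00 = 0.7185
Since 0.7185 < 1, the system is STABLE.
The servers are busy 71.85% of the time.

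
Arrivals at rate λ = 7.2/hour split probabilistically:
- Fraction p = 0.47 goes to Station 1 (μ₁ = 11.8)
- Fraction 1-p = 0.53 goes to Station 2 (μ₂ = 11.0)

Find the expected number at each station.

Effective rates: λ₁ = 7.2×0.47 = 3.384, λ₂ = 7.2×0.53 = 3.816
Station 1: ρ₁ = 3.384/11.8 = 0.2868, L₁ = ρ₁/(1-ρ₁) = 0.2868/(1-0.2868) = 0.4021
Station 2: ρ₂ = 3.816/11.0 = 0.3469, L₂ = ρ₂/(1-ρ₂) = 0.3469/(1-0.3469) = 0.5312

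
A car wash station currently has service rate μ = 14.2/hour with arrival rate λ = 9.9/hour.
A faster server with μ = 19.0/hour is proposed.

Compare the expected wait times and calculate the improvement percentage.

System 1: ρ₁ = 9.9/14.2 = 0.6972, W₁ = 1/(14.2-9.9) = 0.2326
System 2: ρ₂ = 9.9/19.0 = 0.5211, W₂ = 1/(19.0-9.9) = 0.1099
Improvement: (W₁-W₂)/W₁ = (0.2326-0.1099)/0.2326 = 52.75%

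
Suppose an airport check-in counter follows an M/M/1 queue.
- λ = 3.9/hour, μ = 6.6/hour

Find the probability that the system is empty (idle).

ρ = λ/μ = 3.9/6.6 = 0.5909
P(0) = 1 - ρ = 1 - 0.5909 = 0.4091
The server is idle 40.91% of the time.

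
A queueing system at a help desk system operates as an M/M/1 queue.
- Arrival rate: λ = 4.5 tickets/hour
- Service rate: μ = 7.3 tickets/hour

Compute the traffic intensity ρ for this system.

Server utilization: ρ = λ/μ
ρ = 4.5/7.3 = 0.6164
The server is busy 61.64% of the time.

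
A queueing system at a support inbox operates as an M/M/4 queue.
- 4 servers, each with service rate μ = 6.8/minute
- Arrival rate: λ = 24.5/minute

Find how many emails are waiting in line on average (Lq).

Traffic intensity: ρ = λ/(cμ) = 24.5/(4×6.8) = 0.9007
Since ρ = 0.9007 < 1, system is stable.
Offered load a = λ/μ = cρ = 24.5/6.8 = 3.6029
P₀ = [ Σₙ₌₀^3 aⁿ/n! + a^4/(4!(1-ρ)) ]⁻¹
Σ = a^0/0! + a^1/1! + a^2/2! + a^3/3! = 1.0000 + 3.6029 + 6.4906 + 7.7951 = 18.8886
a^4/(4!(1-ρ)) = 168.5112/(24 × 0.0992647) = 70.7331
P₀ = 1/(18.8886 + 70.7331) = 0.01116
Lq = P₀·a^4·ρ / (4!(1-ρ)²) = 0.011158 × 168.5112 × 0.90074 / (24 × 0.0098535) = 7.1616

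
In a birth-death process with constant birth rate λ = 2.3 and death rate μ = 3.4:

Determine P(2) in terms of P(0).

For constant rates: P(n)/P(0) = (λ/μ)^n
P(2)/P(0) = (2.3/3.4)^2 = 0.67647^2 = 0.4576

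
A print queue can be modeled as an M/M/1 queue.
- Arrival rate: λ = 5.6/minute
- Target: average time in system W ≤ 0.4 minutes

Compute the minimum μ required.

For M/M/1: W = 1/(μ-λ)
Need W ≤ 0.4, so 1/(μ-λ) ≤ 0.4
μ - λ ≥ 1/0.4 = 2.5000
μ ≥ 5.6 + 2.5000 = 8.1000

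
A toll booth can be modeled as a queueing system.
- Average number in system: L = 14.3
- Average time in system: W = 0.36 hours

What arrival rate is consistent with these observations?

Little's Law: L = λW, so λ = L/W
λ = 14.3/0.36 = 39.7222 vehicles/hour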